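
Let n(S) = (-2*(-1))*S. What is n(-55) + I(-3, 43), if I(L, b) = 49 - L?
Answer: -58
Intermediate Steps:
n(S) = 2*S
n(-55) + I(-3, 43) = 2*(-55) + (49 - 1*(-3)) = -110 + (49 + 3) = -110 + 52 = -58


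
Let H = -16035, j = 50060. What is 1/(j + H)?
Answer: 1/34025 ≈ 2.9390e-5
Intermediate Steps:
1/(j + H) = 1/(50060 - 16035) = 1/34025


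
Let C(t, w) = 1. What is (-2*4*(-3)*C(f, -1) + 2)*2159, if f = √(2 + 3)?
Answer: 56134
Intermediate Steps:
f = √5 ≈ 2.2361
(-2*4*(-3)*C(f, -1) + 2)*2159 = (-2*4*(-3) + 2)*2159 = (-(-24) + 2)*2159 = (-2*(-12) + 2)*2159 = (24 + 2)*2159 = 26*2159 = 56134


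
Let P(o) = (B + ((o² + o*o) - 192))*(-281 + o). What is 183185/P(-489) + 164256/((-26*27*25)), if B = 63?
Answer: -671928557459/71788666950 ≈ -9.3598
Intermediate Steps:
P(o) = (-281 + o)*(-129 + 2*o²) (P(o) = (63 + ((o² + o*o) - 192))*(-281 + o) = (63 + ((o² + o²) - 192))*(-281 + o) = (63 + (2*o² - 192))*(-281 + o) = (63 + (-192 + 2*o²))*(-281 + o) = (-129 + 2*o²)*(-281 + o) = (-281 + o)*(-129 + 2*o²))
183185/P(-489) + 164256/((-26*27*25)) = 183185/(36249 - 562*(-489)² - 129*(-489) + 2*(-489)³) + 164256/((-26*27*25)) = 183185/(36249 - 562*239121 + 63081 + 2*(-116930169)) + 164256/((-702*25)) = 183185/(36249 - 134386002 + 63081 - 233860338) + 164256/(-17550) = 183185/(-368147010) + 164256*(-1/17550) = 183185*(-1/368147010) - 27376/2925 = -36637/73629402 - 27376/2925 = -671928557459/71788666950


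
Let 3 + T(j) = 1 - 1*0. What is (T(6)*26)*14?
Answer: -728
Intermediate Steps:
T(j) = -2 (T(j) = -3 + (1 - 1*0) = -3 + (1 + 0) = -3 + 1 = -2)
(T(6)*26)*14 = -2*26*14 = -52*14 = -728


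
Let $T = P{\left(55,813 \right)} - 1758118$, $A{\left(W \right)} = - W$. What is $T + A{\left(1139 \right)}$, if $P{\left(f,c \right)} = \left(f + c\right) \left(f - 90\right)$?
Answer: $-1789637$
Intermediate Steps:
$P{\left(f,c \right)} = \left(-90 + f\right) \left(c + f\right)$ ($P{\left(f,c \right)} = \left(c + f\right) \left(-90 + f\right) = \left(-90 + f\right) \left(c + f\right)$)
$T = -1788498$ ($T = \left(55^{2} - 73170 - 4950 + 813 \cdot 55\right) - 1758118 = \left(3025 - 73170 - 4950 + 44715\right) - 1758118 = -30380 - 1758118 = -1788498$)
$T + A{\left(1139 \right)} = -1788498 - 1139 = -1789637$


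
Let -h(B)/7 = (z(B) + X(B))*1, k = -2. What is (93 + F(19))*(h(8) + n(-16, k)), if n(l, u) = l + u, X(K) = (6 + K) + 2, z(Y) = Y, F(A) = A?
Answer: -20832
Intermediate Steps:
X(K) = 8 + K
h(B) = -56 - 14*B (h(B) = -7*(B + (8 + B)) = -7*(8 + 2*B) = -56 - 14*B)
(93 + F(19))*(h(8) + n(-16, k)) = (93 + 19)*((-56 - 14*8) + (-16 - 2)) = 112*((-56 - 112) - 18) = 112*(-168 - 18) = 112*(-186) = -20832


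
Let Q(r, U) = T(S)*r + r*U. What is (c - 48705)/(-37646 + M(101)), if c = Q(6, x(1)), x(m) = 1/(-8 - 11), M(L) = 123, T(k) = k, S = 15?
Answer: 923691/712937 ≈ 1.2956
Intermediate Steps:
x(m) = -1/19 (x(m) = 1/(-19) = -1/19)
Q(r, U) = 15*r + U*r (Q(r, U) = 15*r + r*U = 15*r + U*r)
c = 1704/19 (c = 6*(15 - 1/19) = 6*(284/19) = 1704/19 ≈ 89.684)
(c - 48705)/(-37646 + M(101)) = (1704/19 - 48705)/(-37646 + 123) = -923691/19/(-37523) = -923691/19*(-1/37523) = 923691/712937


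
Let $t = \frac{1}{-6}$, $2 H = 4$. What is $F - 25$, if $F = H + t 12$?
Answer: $-25$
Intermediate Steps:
$H = 2$ ($H = \frac{1}{2} \cdot 4 = 2$)
$t = - \frac{1}{6} \approx -0.16667$
$F = 0$ ($F = 2 - 2 = 0$)
$F - 25 = 0 - 25 = -25$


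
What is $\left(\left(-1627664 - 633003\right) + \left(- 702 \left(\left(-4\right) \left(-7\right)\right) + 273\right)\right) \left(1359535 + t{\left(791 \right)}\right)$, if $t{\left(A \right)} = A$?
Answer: $-3101611296300$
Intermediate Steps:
$\left(\left(-1627664 - 633003\right) + \left(- 702 \left(\left(-4\right) \left(-7\right)\right) + 273\right)\right) \left(1359535 + t{\left(791 \right)}\right) = \left(\left(-1627664 - 633003\right) + \left(- 702 \left(\left(-4\right) \left(-7\right)\right) + 273\right)\right) \left(1359535 + 791\right) = \left(-2260667 + \left(\left(-702\right) 28 + 273\right)\right) 1360326 = \left(-2260667 + \left(-19656 + 273\right)\right) 1360326 = \left(-2260667 - 19383\right) 1360326 = \left(-2280050\right) 1360326 = -3101611296300$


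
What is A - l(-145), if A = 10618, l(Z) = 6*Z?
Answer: 11488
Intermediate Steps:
A - l(-145) = 10618 - 6*(-145) = 10618 - 1*(-870) = 10618 + 870 = 11488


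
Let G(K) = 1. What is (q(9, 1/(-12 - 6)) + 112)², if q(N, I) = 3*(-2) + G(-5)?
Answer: 11449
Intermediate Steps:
q(N, I) = -5 (q(N, I) = 3*(-2) + 1 = -6 + 1 = -5)
(q(9, 1/(-12 - 6)) + 112)² = (-5 + 112)² = 107² = 11449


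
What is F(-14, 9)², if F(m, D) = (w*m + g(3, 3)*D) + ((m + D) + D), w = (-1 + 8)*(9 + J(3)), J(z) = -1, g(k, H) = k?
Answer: 567009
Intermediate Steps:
w = 56 (w = (-1 + 8)*(9 - 1) = 7*8 = 56)
F(m, D) = 5*D + 57*m (F(m, D) = (56*m + 3*D) + ((m + D) + D) = (3*D + 56*m) + ((D + m) + D) = (3*D + 56*m) + (m + 2*D) = 5*D + 57*m)
F(-14, 9)² = (5*9 + 57*(-14))² = (45 - 798)² = (-753)² = 567009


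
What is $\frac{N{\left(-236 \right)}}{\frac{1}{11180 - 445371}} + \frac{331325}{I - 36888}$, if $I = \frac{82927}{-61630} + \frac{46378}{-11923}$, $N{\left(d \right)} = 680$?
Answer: $- \frac{8004131168235705523530}{27109683921881} \approx -2.9525 \cdot 10^{8}$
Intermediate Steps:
$I = - \frac{3847014761}{734814490}$ ($I = 82927 \left(- \frac{1}{61630}\right) + 46378 \left(- \frac{1}{11923}\right) = - \frac{82927}{61630} - \frac{46378}{11923} = - \frac{3847014761}{734814490} \approx -5.2354$)
$\frac{N{\left(-236 \right)}}{\frac{1}{11180 - 445371}} + \frac{331325}{I - 36888} = \frac{680}{\frac{1}{11180 - 445371}} + \frac{331325}{- \frac{3847014761}{734814490} - 36888} = \frac{680}{\frac{1}{-434191}} + \frac{331325}{- \frac{3847014761}{734814490} - 36888} = \frac{680}{- \frac{1}{434191}} + \frac{331325}{- \frac{27109683921881}{734814490}} = 680 \left(-434191\right) + 331325 \left(- \frac{734814490}{27109683921881}\right) = -295249880 - \frac{243462410899250}{27109683921881} = - \frac{8004131168235705523530}{27109683921881}$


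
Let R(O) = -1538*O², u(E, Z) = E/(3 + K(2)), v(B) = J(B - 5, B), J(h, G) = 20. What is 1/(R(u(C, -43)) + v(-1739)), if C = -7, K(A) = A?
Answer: -25/74862 ≈ -0.00033395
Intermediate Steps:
v(B) = 20
u(E, Z) = E/5 (u(E, Z) = E/(3 + 2) = E/5)
1/(R(u(C, -43)) + v(-1739)) = 1/(-1538*((⅕)*(-7))² + 20) = 1/(-1538*(-7/5)² + 20) = 1/(-1538*49/25 + 20) = 1/(-75362/25 + 20) = 1/(-74862/25) = -25/74862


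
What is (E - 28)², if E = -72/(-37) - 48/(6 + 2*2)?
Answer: 32581264/34225 ≈ 951.97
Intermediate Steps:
E = -528/185 (E = -72*(-1/37) - 48/(6 + 4) = 72/37 - 48/10 = 72/37 - 48*⅒ = 72/37 - 24/5 = -528/185 ≈ -2.8541)
(E - 28)² = (-528/185 - 28)² = (-5708/185)² = 32581264/34225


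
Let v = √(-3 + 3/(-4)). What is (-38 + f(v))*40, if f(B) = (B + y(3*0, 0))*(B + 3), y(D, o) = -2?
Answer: -1910 + 20*I*√15 ≈ -1910.0 + 77.46*I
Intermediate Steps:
v = I*√15/2 (v = √(-3 + 3*(-¼)) = √(-3 - ¾) = √(-15/4) = I*√15/2 ≈ 1.9365*I)
f(B) = (-2 + B)*(3 + B) (f(B) = (B - 2)*(B + 3) = (-2 + B)*(3 + B))
(-38 + f(v))*40 = (-38 + (-6 + I*√15/2 + (I*√15/2)²))*40 = (-38 + (-6 + I*√15/2 - 15/4))*40 = (-38 + (-39/4 + I*√15/2))*40 = (-191/4 + I*√15/2)*40 = -1910 + 20*I*√15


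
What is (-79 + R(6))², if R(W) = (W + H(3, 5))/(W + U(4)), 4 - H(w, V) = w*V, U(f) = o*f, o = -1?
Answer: 26569/4 ≈ 6642.3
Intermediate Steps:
U(f) = -f
H(w, V) = 4 - V*w (H(w, V) = 4 - w*V = 4 - V*w)
R(W) = (-11 + W)/(-4 + W) (R(W) = (W + (4 - 1*5*3))/(W - 1*4) = (W + (4 - 15))/(W - 4) = (W - 11)/(-4 + W) = (-11 + W)/(-4 + W))
(-79 + R(6))² = (-79 + (-11 + 6)/(-4 + 6))² = (-79 - 5/2)² = (-163/2)² = 26569/4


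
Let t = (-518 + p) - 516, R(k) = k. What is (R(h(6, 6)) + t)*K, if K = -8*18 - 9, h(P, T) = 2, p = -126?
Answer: 177174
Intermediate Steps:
t = -1160 (t = (-518 - 126) - 516 = -644 - 516 = -1160)
K = -153 (K = -144 - 9 = -153)
(R(h(6, 6)) + t)*K = (2 - 1160)*(-153) = -1158*(-153) = 177174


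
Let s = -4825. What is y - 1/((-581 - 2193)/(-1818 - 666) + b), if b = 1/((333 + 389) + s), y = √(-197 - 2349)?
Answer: -5095926/5689619 + I*√2546 ≈ -0.89565 + 50.458*I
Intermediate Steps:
y = I*√2546 (y = √(-2546) = I*√2546 ≈ 50.458*I)
b = -1/4103 (b = 1/((333 + 389) - 4825) = 1/(722 - 4825) = 1/(-4103) = -1/4103 ≈ -0.00024372)
y - 1/((-581 - 2193)/(-1818 - 666) + b) = I*√2546 - 1/((-581 - 2193)/(-1818 - 666) - 1/4103) = I*√2546 - 1/(-2774/(-2484) - 1/4103) = I*√2546 - 1/(-2774*(-1/2484) - 1/4103) = I*√2546 - 1/(1387/1242 - 1/4103) = I*√2546 - 1/5689619/5095926 = I*√2546 - 1*5095926/5689619 = I*√2546 - 5095926/5689619 = -5095926/5689619 + I*√2546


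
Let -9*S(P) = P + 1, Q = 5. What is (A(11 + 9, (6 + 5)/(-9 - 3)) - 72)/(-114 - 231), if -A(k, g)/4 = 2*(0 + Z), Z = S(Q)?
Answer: 40/207 ≈ 0.19324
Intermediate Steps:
S(P) = -⅑ - P/9 (S(P) = -(P + 1)/9 = -(1 + P)/9 = -⅑ - P/9)
Z = -⅔ (Z = -⅑ - ⅑*5 = -⅑ - 5/9 = -⅔ ≈ -0.66667)
A(k, g) = 16/3 (A(k, g) = -8*(0 - ⅔) = -8*(-2)/3 = -4*(-4/3) = 16/3)
(A(11 + 9, (6 + 5)/(-9 - 3)) - 72)/(-114 - 231) = (16/3 - 72)/(-114 - 231) = -200/3/(-345) = -200/3*(-1/345) = 40/207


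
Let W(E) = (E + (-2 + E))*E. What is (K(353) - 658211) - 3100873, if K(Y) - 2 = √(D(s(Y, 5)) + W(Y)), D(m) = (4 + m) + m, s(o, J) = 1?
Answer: -3759082 + √248518 ≈ -3.7586e+6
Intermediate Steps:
W(E) = E*(-2 + 2*E) (W(E) = (-2 + 2*E)*E = E*(-2 + 2*E))
D(m) = 4 + 2*m
K(Y) = 2 + √(6 + 2*Y*(-1 + Y)) (K(Y) = 2 + √((4 + 2*1) + 2*Y*(-1 + Y)) = 2 + √((4 + 2) + 2*Y*(-1 + Y)) = 2 + √(6 + 2*Y*(-1 + Y)))
(K(353) - 658211) - 3100873 = ((2 + √2*√(3 + 353*(-1 + 353))) - 658211) - 3100873 = ((2 + √2*√(3 + 353*352)) - 658211) - 3100873 = ((2 + √2*√(3 + 124256)) - 658211) - 3100873 = ((2 + √2*√124259) - 658211) - 3100873 = ((2 + √248518) - 658211) - 3100873 = (-658209 + √248518) - 3100873 = -3759082 + √248518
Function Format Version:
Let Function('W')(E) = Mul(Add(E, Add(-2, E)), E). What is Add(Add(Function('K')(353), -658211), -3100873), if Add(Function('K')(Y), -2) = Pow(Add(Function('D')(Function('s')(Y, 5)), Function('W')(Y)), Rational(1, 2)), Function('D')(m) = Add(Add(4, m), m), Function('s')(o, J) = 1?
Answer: Add(-3759082, Pow(248518, Rational(1, 2))) ≈ -3.7586e+6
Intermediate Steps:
Function('W')(E) = Mul(E, Add(-2, Mul(2, E))) (Function('W')(E) = Mul(Add(-2, Mul(2, E)), E) = Mul(E, Add(-2, Mul(2, E))))
Function('D')(m) = Add(4, Mul(2, m))
Function('K')(Y) = Add(2, Pow(Add(6, Mul(2, Y, Add(-1, Y))), Rational(1, 2))) (Function('K')(Y) = Add(2, Pow(Add(Add(4, Mul(2, 1)), Mul(2, Y, Add(-1, Y))), Rational(1, 2))) = Add(2, Pow(Add(Add(4, 2), Mul(2, Y, Add(-1, Y))), Rational(1, 2))) = Add(2, Pow(Add(6, Mul(2, Y, Add(-1, Y))), Rational(1, 2))))
Add(Add(Function('K')(353), -658211), -3100873) = Add(Add(Add(2, Mul(Pow(2, Rational(1, 2)), Pow(Add(3, Mul(353, Add(-1, 353))), Rational(1, 2)))), -658211), -3100873) = Add(Add(Add(2, Mul(Pow(2, Rational(1, 2)), Pow(Add(3, Mul(353, 352)), Rational(1, 2)))), -658211), -3100873) = Add(Add(Add(2, Mul(Pow(2, Rational(1, 2)), Pow(Add(3, 124256), Rational(1, 2)))), -658211), -3100873) = Add(Add(Add(2, Mul(Pow(2, Rational(1, 2)), Pow(124259, Rational(1, 2)))), -658211), -3100873) = Add(Add(Add(2, Pow(248518, Rational(1, 2))), -658211), -3100873) = Add(Add(-658209, Pow(248518, Rational(1, 2))), -3100873) = Add(-3759082, Pow(248518, Rational(1, 2)))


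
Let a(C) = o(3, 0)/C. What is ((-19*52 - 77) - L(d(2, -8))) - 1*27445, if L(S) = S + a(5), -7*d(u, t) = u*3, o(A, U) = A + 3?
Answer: -997862/35 ≈ -28510.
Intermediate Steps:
o(A, U) = 3 + A
a(C) = 6/C (a(C) = (3 + 3)/C = 6/C)
d(u, t) = -3*u/7 (d(u, t) = -u*3/7 = -3*u/7)
L(S) = 6/5 + S (L(S) = S + 6/5 = 6/5 + S)
((-19*52 - 77) - L(d(2, -8))) - 1*27445 = ((-19*52 - 77) - (6/5 - 3/7*2)) - 1*27445 = ((-988 - 77) - (6/5 - 6/7)) - 27445 = (-1065 - 1*12/35) - 27445 = (-1065 - 12/35) - 27445 = -37287/35 - 27445 = -997862/35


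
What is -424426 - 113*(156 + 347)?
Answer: -481265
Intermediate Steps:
-424426 - 113*(156 + 347) = -424426 - 113*503 = -424426 - 56839 = -481265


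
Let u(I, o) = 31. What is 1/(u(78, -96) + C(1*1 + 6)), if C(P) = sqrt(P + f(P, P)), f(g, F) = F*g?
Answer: 31/905 - 2*sqrt(14)/905 ≈ 0.025985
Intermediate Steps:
C(P) = sqrt(P + P**2) (C(P) = sqrt(P + P*P) = sqrt(P + P**2))
1/(u(78, -96) + C(1*1 + 6)) = 1/(31 + sqrt((1*1 + 6)*(1 + (1*1 + 6)))) = 1/(31 + sqrt((1 + 6)*(1 + (1 + 6)))) = 1/(31 + sqrt(7*(1 + 7))) = 1/(31 + sqrt(7*8)) = 1/(31 + sqrt(56)) = 1/(31 + 2*sqrt(14))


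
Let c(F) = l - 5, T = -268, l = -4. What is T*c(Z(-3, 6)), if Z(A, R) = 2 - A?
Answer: 2412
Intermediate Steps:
c(F) = -9 (c(F) = -4 - 5 = -9)
T*c(Z(-3, 6)) = -268*(-9) = 2412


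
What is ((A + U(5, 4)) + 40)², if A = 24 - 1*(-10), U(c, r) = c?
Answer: 6241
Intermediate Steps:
A = 34 (A = 24 + 10 = 34)
((A + U(5, 4)) + 40)² = ((34 + 5) + 40)² = (39 + 40)² = 79² = 6241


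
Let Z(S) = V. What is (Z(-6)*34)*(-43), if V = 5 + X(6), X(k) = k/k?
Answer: -8772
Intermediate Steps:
X(k) = 1
V = 6 (V = 5 + 1 = 6)
Z(S) = 6
(Z(-6)*34)*(-43) = (6*34)*(-43) = 204*(-43) = -8772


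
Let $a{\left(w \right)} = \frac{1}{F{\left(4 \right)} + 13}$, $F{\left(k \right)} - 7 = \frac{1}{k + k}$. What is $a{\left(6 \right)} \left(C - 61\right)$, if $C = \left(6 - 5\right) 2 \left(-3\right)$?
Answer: $- \frac{536}{161} \approx -3.3292$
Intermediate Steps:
$F{\left(k \right)} = 7 + \frac{1}{2 k}$ ($F{\left(k \right)} = 7 + \frac{1}{k + k} = 7 + \frac{1}{2 k}$)
$a{\left(w \right)} = \frac{8}{161}$ ($a{\left(w \right)} = \frac{1}{\left(7 + \frac{1}{2 \cdot 4}\right) + 13} = \frac{1}{\left(7 + \frac{1}{2} \cdot \frac{1}{4}\right) + 13} = \frac{1}{\left(7 + \frac{1}{8}\right) + 13} = \frac{1}{\frac{57}{8} + 13} = \frac{1}{\frac{161}{8}} = \frac{8}{161}$)
$C = -6$ ($C = \left(6 - 5\right) 2 \left(-3\right) = 1 \cdot 2 \left(-3\right) = 2 \left(-3\right) = -6$)
$a{\left(6 \right)} \left(C - 61\right) = \frac{8 \left(-6 - 61\right)}{161} = \frac{8}{161} \left(-67\right) = - \frac{536}{161}$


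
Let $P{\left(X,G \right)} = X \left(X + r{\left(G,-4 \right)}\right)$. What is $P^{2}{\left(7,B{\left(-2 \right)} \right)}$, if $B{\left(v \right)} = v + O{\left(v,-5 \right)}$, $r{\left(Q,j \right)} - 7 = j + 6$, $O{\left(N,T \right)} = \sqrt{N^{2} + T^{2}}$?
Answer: $12544$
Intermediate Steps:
$r{\left(Q,j \right)} = 13 + j$ ($r{\left(Q,j \right)} = 7 + \left(j + 6\right) = 7 + \left(6 + j\right) = 13 + j$)
$B{\left(v \right)} = v + \sqrt{25 + v^{2}}$ ($B{\left(v \right)} = v + \sqrt{v^{2} + \left(-5\right)^{2}} = v + \sqrt{v^{2} + 25} = v + \sqrt{25 + v^{2}}$)
$P{\left(X,G \right)} = X \left(9 + X\right)$ ($P{\left(X,G \right)} = X \left(X + \left(13 - 4\right)\right) = X \left(X + 9\right) = X \left(9 + X\right)$)
$P^{2}{\left(7,B{\left(-2 \right)} \right)} = \left(7 \left(9 + 7\right)\right)^{2} = \left(7 \cdot 16\right)^{2} = 112^{2} = 12544$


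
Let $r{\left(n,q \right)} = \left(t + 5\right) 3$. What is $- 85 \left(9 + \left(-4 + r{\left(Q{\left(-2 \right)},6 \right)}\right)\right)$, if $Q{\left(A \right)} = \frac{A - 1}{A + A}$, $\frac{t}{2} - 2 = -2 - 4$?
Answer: $340$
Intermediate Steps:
$t = -8$ ($t = 4 + 2 \left(-2 - 4\right) = 4 + 2 \left(-6\right) = 4 - 12 = -8$)
$Q{\left(A \right)} = \frac{-1 + A}{2 A}$
$r{\left(n,q \right)} = -9$ ($r{\left(n,q \right)} = \left(-8 + 5\right) 3 = \left(-3\right) 3 = -9$)
$- 85 \left(9 + \left(-4 + r{\left(Q{\left(-2 \right)},6 \right)}\right)\right) = - 85 \left(9 - 13\right) = \left(-85\right) \left(-4\right) = 340$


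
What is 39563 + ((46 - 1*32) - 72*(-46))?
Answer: 42889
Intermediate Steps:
39563 + ((46 - 1*32) - 72*(-46)) = 39563 + ((46 - 32) + 3312) = 39563 + (14 + 3312) = 39563 + 3326 = 42889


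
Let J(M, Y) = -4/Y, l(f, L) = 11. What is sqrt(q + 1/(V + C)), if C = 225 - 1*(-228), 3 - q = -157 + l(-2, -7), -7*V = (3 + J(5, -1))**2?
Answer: sqrt(29638930)/446 ≈ 12.207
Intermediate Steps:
V = -7 (V = -(3 - 4/(-1))**2/7 = -(3 - 4*(-1))**2/7 = -(3 + 4)**2/7 = -1/7*7**2 = -1/7*49 = -7)
q = 149 (q = 3 - (-157 + 11) = 3 - 1*(-146) = 3 + 146 = 149)
C = 453 (C = 225 + 228 = 453)
sqrt(q + 1/(V + C)) = sqrt(149 + 1/(-7 + 453)) = sqrt(149 + 1/446) = sqrt(66455/446) = sqrt(29638930)/446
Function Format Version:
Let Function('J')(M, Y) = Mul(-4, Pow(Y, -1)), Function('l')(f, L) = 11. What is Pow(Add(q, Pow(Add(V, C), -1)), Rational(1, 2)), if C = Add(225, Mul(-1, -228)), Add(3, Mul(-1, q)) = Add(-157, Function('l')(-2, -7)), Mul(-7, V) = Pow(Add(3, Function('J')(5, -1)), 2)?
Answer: Mul(Rational(1, 446), Pow(29638930, Rational(1, 2))) ≈ 12.207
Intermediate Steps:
V = -7 (V = Mul(Rational(-1, 7), Pow(Add(3, Mul(-4, Pow(-1, -1))), 2)) = Mul(Rational(-1, 7), Pow(Add(3, Mul(-4, -1)), 2)) = Mul(Rational(-1, 7), Pow(Add(3, 4), 2)) = Mul(Rational(-1, 7), Pow(7, 2)) = Mul(Rational(-1, 7), 49) = -7)
q = 149 (q = Add(3, Mul(-1, Add(-157, 11))) = Add(3, Mul(-1, -146)) = Add(3, 146) = 149)
C = 453 (C = Add(225, 228) = 453)
Pow(Add(q, Pow(Add(V, C), -1)), Rational(1, 2)) = Pow(Add(149, Pow(Add(-7, 453), -1)), Rational(1, 2)) = Pow(Add(149, Pow(446, -1)), Rational(1, 2)) = Pow(Add(149, Rational(1, 446)), Rational(1, 2)) = Pow(Rational(66455, 446), Rational(1, 2)) = Mul(Rational(1, 446), Pow(29638930, Rational(1, 2)))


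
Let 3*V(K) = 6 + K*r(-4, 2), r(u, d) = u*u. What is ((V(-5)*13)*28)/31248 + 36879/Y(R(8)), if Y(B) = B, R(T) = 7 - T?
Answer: -61735927/1674 ≈ -36879.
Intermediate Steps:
r(u, d) = u²
V(K) = 2 + 16*K/3 (V(K) = (6 + K*(-4)²)/3 = (6 + K*16)/3 = (6 + 16*K)/3 = 2 + 16*K/3)
((V(-5)*13)*28)/31248 + 36879/Y(R(8)) = (((2 + (16/3)*(-5))*13)*28)/31248 + 36879/(7 - 1*8) = (((2 - 80/3)*13)*28)*(1/31248) + 36879/(7 - 8) = (-74/3*13*28)*(1/31248) + 36879/(-1) = -962/3*28*(1/31248) + 36879*(-1) = -26936/3*1/31248 - 36879 = -481/1674 - 36879 = -61735927/1674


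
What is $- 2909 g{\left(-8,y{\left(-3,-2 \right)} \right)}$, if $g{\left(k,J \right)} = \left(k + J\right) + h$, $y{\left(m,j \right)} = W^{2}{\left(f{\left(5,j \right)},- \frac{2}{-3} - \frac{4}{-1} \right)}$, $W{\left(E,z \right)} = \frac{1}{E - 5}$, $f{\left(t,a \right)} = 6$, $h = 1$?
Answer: $17454$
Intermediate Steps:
$W{\left(E,z \right)} = \frac{1}{-5 + E}$
$y{\left(m,j \right)} = 1$ ($y{\left(m,j \right)} = \left(\frac{1}{-5 + 6}\right)^{2} = \left(1^{-1}\right)^{2} = 1^{2} = 1$)
$g{\left(k,J \right)} = 1 + J + k$ ($g{\left(k,J \right)} = \left(k + J\right) + 1 = \left(J + k\right) + 1 = 1 + J + k$)
$- 2909 g{\left(-8,y{\left(-3,-2 \right)} \right)} = - 2909 \left(1 + 1 - 8\right) = \left(-2909\right) \left(-6\right) = 17454$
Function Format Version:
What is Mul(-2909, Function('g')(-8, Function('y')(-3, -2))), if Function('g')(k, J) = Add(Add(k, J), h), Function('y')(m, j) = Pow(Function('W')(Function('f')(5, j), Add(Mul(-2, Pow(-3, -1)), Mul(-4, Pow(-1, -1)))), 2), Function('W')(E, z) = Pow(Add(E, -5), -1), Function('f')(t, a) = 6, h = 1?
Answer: 17454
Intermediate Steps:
Function('W')(E, z) = Pow(Add(-5, E), -1)
Function('y')(m, j) = 1 (Function('y')(m, j) = Pow(Pow(Add(-5, 6), -1), 2) = Pow(Pow(1, -1), 2) = Pow(1, 2) = 1)
Function('g')(k, J) = Add(1, J, k) (Function('g')(k, J) = Add(Add(k, J), 1) = Add(Add(J, k), 1) = Add(1, J, k))
Mul(-2909, Function('g')(-8, Function('y')(-3, -2))) = Mul(-2909, Add(1, 1, -8)) = Mul(-2909, -6) = 17454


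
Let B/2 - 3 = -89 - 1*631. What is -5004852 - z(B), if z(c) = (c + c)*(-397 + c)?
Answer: -10256160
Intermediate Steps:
B = -1434 (B = 6 + 2*(-89 - 1*631) = 6 + 2*(-89 - 631) = 6 + 2*(-720) = 6 - 1440 = -1434)
z(c) = 2*c*(-397 + c) (z(c) = (2*c)*(-397 + c) = 2*c*(-397 + c))
-5004852 - z(B) = -5004852 - 2*(-1434)*(-397 - 1434) = -5004852 - 2*(-1434)*(-1831) = -5004852 - 1*5251308 = -5004852 - 5251308 = -10256160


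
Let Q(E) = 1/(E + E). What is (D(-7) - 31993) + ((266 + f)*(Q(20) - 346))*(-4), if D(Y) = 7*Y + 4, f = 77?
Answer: 4426397/10 ≈ 4.4264e+5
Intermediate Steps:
Q(E) = 1/(2*E)
D(Y) = 4 + 7*Y
(D(-7) - 31993) + ((266 + f)*(Q(20) - 346))*(-4) = ((4 + 7*(-7)) - 31993) + ((266 + 77)*((1/2)/20 - 346))*(-4) = ((4 - 49) - 31993) + (343*((1/2)*(1/20) - 346))*(-4) = (-45 - 31993) + (343*(1/40 - 346))*(-4) = -32038 + (343*(-13839/40))*(-4) = -32038 - 4746777/40*(-4) = -32038 + 4746777/10 = 4426397/10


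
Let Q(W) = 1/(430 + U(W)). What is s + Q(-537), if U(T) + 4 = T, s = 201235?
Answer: 22337084/111 ≈ 2.0124e+5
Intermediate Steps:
U(T) = -4 + T
Q(W) = 1/(426 + W) (Q(W) = 1/(430 + (-4 + W)) = 1/(426 + W))
s + Q(-537) = 201235 + 1/(426 - 537) = 201235 + 1/(-111) = 201235 - 1/111 = 22337084/111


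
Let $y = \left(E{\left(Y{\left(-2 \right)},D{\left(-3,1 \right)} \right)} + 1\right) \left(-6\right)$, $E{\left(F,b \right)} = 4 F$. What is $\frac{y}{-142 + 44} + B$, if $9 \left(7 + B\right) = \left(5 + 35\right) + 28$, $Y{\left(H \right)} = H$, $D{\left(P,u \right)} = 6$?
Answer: $\frac{8}{63} \approx 0.12698$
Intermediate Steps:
$y = 42$ ($y = \left(4 \left(-2\right) + 1\right) \left(-6\right) = \left(-8 + 1\right) \left(-6\right) = \left(-7\right) \left(-6\right) = 42$)
$B = \frac{5}{9}$ ($B = -7 + \frac{\left(5 + 35\right) + 28}{9} = -7 + \frac{40 + 28}{9} = -7 + \frac{1}{9} \cdot 68 = -7 + \frac{68}{9} = \frac{5}{9} \approx 0.55556$)
$\frac{y}{-142 + 44} + B = \frac{42}{-142 + 44} + \frac{5}{9} = \frac{42}{-98} + \frac{5}{9} = 42 \left(- \frac{1}{98}\right) + \frac{5}{9} = - \frac{3}{7} + \frac{5}{9} = \frac{8}{63}$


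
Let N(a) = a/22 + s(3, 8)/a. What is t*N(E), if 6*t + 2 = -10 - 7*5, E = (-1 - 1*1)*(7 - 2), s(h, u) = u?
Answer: 1081/110 ≈ 9.8273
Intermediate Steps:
E = -10 (E = (-1 - 1)*5 = -2*5 = -10)
t = -47/6 (t = -⅓ + (-10 - 7*5)/6 = -⅓ + (-10 - 35)/6 = -⅓ + (⅙)*(-45) = -⅓ - 15/2 = -47/6 ≈ -7.8333)
N(a) = 8/a + a/22 (N(a) = a/22 + 8/a = 8/a + a/22)
t*N(E) = -47*(8/(-10) + (1/22)*(-10))/6 = -47*(8*(-⅒) - 5/11)/6 = -47*(-⅘ - 5/11)/6 = -47/6*(-69/55) = 1081/110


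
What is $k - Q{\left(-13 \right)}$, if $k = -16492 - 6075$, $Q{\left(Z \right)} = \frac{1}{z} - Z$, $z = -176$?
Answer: $- \frac{3974079}{176} \approx -22580.0$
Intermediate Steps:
$Q{\left(Z \right)} = - \frac{1}{176} - Z$ ($Q{\left(Z \right)} = \frac{1}{-176} - Z = - \frac{1}{176} - Z$)
$k = -22567$ ($k = -16492 - 6075 = -22567$)
$k - Q{\left(-13 \right)} = -22567 - \left(- \frac{1}{176} - -13\right) = -22567 - \left(- \frac{1}{176} + 13\right) = -22567 - \frac{2287}{176} = - \frac{3974079}{176}$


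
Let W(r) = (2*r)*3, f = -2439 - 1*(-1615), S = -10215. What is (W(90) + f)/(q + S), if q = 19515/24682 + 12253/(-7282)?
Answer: 6380568502/229518304997 ≈ 0.027800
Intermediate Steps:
q = -40080079/44933581 (q = 19515*(1/24682) + 12253*(-1/7282) = 19515/24682 - 12253/7282 = -40080079/44933581 ≈ -0.89198)
f = -824 (f = -2439 + 1615 = -824)
W(r) = 6*r
(W(90) + f)/(q + S) = (6*90 - 824)/(-40080079/44933581 - 10215) = (540 - 824)/(-459036609994/44933581) = -284*(-44933581/459036609994) = 6380568502/229518304997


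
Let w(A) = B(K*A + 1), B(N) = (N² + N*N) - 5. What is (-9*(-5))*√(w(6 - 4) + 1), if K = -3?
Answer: 45*√46 ≈ 305.21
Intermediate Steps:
B(N) = -5 + 2*N² (B(N) = (N² + N²) - 5 = 2*N² - 5 = -5 + 2*N²)
w(A) = -5 + 2*(1 - 3*A)² (w(A) = -5 + 2*(-3*A + 1)² = -5 + 2*(1 - 3*A)²)
(-9*(-5))*√(w(6 - 4) + 1) = (-9*(-5))*√((-5 + 2*(1 - 3*(6 - 4))²) + 1) = 45*√((-5 + 2*(1 - 3*2)²) + 1) = 45*√((-5 + 2*(1 - 6)²) + 1) = 45*√((-5 + 2*(-5)²) + 1) = 45*√((-5 + 2*25) + 1) = 45*√((-5 + 50) + 1) = 45*√(45 + 1) = 45*√46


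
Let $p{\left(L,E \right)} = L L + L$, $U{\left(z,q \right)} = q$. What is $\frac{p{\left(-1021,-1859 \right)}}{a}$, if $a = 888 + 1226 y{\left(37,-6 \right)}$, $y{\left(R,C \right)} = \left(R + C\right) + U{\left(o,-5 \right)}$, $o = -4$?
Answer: $\frac{260355}{8191} \approx 31.785$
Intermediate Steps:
$y{\left(R,C \right)} = -5 + C + R$ ($y{\left(R,C \right)} = \left(R + C\right) - 5 = \left(C + R\right) - 5 = -5 + C + R$)
$p{\left(L,E \right)} = L + L^{2}$ ($p{\left(L,E \right)} = L^{2} + L = L + L^{2}$)
$a = 32764$ ($a = 888 + 1226 \left(-5 - 6 + 37\right) = 888 + 1226 \cdot 26 = 888 + 31876 = 32764$)
$\frac{p{\left(-1021,-1859 \right)}}{a} = \frac{\left(-1021\right) \left(1 - 1021\right)}{32764} = \left(-1021\right) \left(-1020\right) \frac{1}{32764} = 1041420 \cdot \frac{1}{32764} = \frac{260355}{8191}$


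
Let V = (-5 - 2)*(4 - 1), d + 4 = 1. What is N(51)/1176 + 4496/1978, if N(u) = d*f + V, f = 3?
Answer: 435663/193844 ≈ 2.2475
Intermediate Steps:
d = -3 (d = -4 + 1 = -3)
V = -21 (V = -7*3 = -21)
N(u) = -30 (N(u) = -3*3 - 21 = -9 - 21 = -30)
N(51)/1176 + 4496/1978 = -30/1176 + 4496/1978 = -30*1/1176 + 4496*(1/1978) = -5/196 + 2248/989 = 435663/193844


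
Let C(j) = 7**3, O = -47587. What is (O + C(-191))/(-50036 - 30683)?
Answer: 47244/80719 ≈ 0.58529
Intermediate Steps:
C(j) = 343
(O + C(-191))/(-50036 - 30683) = (-47587 + 343)/(-50036 - 30683) = -47244/(-80719) = -47244*(-1/80719) = 47244/80719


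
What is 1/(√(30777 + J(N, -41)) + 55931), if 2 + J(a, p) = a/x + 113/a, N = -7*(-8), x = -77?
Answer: 34453496/1926999526581 - 2*√2919562030/1926999526581 ≈ 1.7823e-5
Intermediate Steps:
N = 56
J(a, p) = -2 + 113/a - a/77 (J(a, p) = -2 + (a/(-77) + 113/a) = -2 + (a*(-1/77) + 113/a) = -2 + (-a/77 + 113/a) = -2 + (113/a - a/77) = -2 + 113/a - a/77)
1/(√(30777 + J(N, -41)) + 55931) = 1/(√(30777 + (-2 + 113/56 - 1/77*56)) + 55931) = 1/(√(30777 + (-2 + 113*(1/56) - 8/11)) + 55931) = 1/(√(30777 + (-2 + 113/56 - 8/11)) + 55931) = 1/(√(30777 - 437/616) + 55931) = 1/(√(18958195/616) + 55931) = 1/(√2919562030/308 + 55931) = 1/(55931 + √2919562030/308)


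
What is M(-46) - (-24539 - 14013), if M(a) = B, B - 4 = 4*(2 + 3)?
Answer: 38576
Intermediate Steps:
B = 24 (B = 4 + 4*(2 + 3) = 4 + 4*5 = 4 + 20 = 24)
M(a) = 24
M(-46) - (-24539 - 14013) = 24 - (-24539 - 14013) = 24 - 1*(-38552) = 24 + 38552 = 38576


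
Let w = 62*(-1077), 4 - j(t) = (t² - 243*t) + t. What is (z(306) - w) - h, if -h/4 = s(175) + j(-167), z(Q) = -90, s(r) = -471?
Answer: -208396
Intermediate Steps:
j(t) = 4 - t² + 242*t (j(t) = 4 - ((t² - 243*t) + t) = 4 - (t² - 242*t) = 4 + (-t² + 242*t) = 4 - t² + 242*t)
h = 275080 (h = -4*(-471 + (4 - 1*(-167)² + 242*(-167))) = -4*(-471 + (4 - 1*27889 - 40414)) = -4*(-471 + (4 - 27889 - 40414)) = -4*(-471 - 68299) = -4*(-68770) = 275080)
w = -66774
(z(306) - w) - h = (-90 - 1*(-66774)) - 1*275080 = (-90 + 66774) - 275080 = 66684 - 275080 = -208396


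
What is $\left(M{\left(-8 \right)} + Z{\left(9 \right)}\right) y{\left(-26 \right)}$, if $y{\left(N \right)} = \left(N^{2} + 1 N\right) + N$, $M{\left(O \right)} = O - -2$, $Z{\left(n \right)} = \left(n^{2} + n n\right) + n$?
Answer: $102960$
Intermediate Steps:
$Z{\left(n \right)} = n + 2 n^{2}$ ($Z{\left(n \right)} = \left(n^{2} + n^{2}\right) + n = 2 n^{2} + n = n + 2 n^{2}$)
$M{\left(O \right)} = 2 + O$ ($M{\left(O \right)} = O + 2 = 2 + O$)
$y{\left(N \right)} = N^{2} + 2 N$ ($y{\left(N \right)} = \left(N^{2} + N\right) + N = \left(N + N^{2}\right) + N = N^{2} + 2 N$)
$\left(M{\left(-8 \right)} + Z{\left(9 \right)}\right) y{\left(-26 \right)} = \left(\left(2 - 8\right) + 9 \left(1 + 2 \cdot 9\right)\right) \left(- 26 \left(2 - 26\right)\right) = \left(-6 + 9 \left(1 + 18\right)\right) \left(\left(-26\right) \left(-24\right)\right) = \left(-6 + 9 \cdot 19\right) 624 = \left(-6 + 171\right) 624 = 165 \cdot 624 = 102960$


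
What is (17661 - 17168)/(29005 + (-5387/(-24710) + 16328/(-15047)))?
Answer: 183303005410/10784066380159 ≈ 0.016998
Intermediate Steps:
(17661 - 17168)/(29005 + (-5387/(-24710) + 16328/(-15047))) = 493/(29005 + (-5387*(-1/24710) + 16328*(-1/15047))) = 493/(29005 + (5387/24710 - 16328/15047)) = 493/(29005 - 322406691/371811370) = 493/(10784066380159/371811370) = 493*(371811370/10784066380159) = 183303005410/10784066380159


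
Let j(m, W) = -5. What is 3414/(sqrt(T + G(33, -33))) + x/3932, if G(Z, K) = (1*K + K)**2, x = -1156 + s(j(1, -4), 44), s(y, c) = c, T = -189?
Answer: -278/983 + 1138*sqrt(463)/463 ≈ 52.605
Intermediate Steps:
x = -1112 (x = -1156 + 44 = -1112)
G(Z, K) = 4*K**2 (G(Z, K) = (K + K)**2 = (2*K)**2 = 4*K**2)
3414/(sqrt(T + G(33, -33))) + x/3932 = 3414/(sqrt(-189 + 4*(-33)**2)) - 1112/3932 = 3414/(sqrt(-189 + 4*1089)) - 1112*1/3932 = 3414/(sqrt(-189 + 4356)) - 278/983 = 3414/(sqrt(4167)) - 278/983 = 3414/((3*sqrt(463))) - 278/983 = 3414*(sqrt(463)/1389) - 278/983 = 1138*sqrt(463)/463 - 278/983 = -278/983 + 1138*sqrt(463)/463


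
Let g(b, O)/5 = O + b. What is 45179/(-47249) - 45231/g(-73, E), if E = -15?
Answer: 2117240759/20789560 ≈ 101.84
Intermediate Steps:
g(b, O) = 5*O + 5*b (g(b, O) = 5*(O + b) = 5*O + 5*b)
45179/(-47249) - 45231/g(-73, E) = 45179/(-47249) - 45231/(5*(-15) + 5*(-73)) = 45179*(-1/47249) - 45231/(-75 - 365) = -45179/47249 - 45231/(-440) = -45179/47249 - 45231*(-1/440) = -45179/47249 + 45231/440 = 2117240759/20789560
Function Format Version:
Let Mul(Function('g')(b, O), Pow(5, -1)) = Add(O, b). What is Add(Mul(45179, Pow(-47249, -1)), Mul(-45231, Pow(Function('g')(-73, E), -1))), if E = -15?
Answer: Rational(2117240759, 20789560) ≈ 101.84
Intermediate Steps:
Function('g')(b, O) = Add(Mul(5, O), Mul(5, b)) (Function('g')(b, O) = Mul(5, Add(O, b)) = Add(Mul(5, O), Mul(5, b)))
Add(Mul(45179, Pow(-47249, -1)), Mul(-45231, Pow(Function('g')(-73, E), -1))) = Add(Mul(45179, Pow(-47249, -1)), Mul(-45231, Pow(Add(Mul(5, -15), Mul(5, -73)), -1))) = Add(Mul(45179, Rational(-1, 47249)), Mul(-45231, Pow(Add(-75, -365), -1))) = Add(Rational(-45179, 47249), Mul(-45231, Pow(-440, -1))) = Add(Rational(-45179, 47249), Mul(-45231, Rational(-1, 440))) = Add(Rational(-45179, 47249), Rational(45231, 440)) = Rational(2117240759, 20789560)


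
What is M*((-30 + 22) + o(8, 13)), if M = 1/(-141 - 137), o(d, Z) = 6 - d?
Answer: 5/139 ≈ 0.035971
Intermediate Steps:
M = -1/278 (M = 1/(-278) = -1/278 ≈ -0.0035971)
M*((-30 + 22) + o(8, 13)) = -((-30 + 22) + (6 - 1*8))/278 = -(-8 + (6 - 8))/278 = -(-8 - 2)/278 = -1/278*(-10) = 5/139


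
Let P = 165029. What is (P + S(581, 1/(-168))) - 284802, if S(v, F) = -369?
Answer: -120142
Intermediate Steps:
(P + S(581, 1/(-168))) - 284802 = (165029 - 369) - 284802 = 164660 - 284802 = -120142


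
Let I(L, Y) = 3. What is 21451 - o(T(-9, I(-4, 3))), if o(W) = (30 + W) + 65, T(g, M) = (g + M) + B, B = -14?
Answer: 21376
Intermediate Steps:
T(g, M) = -14 + M + g (T(g, M) = (g + M) - 14 = (M + g) - 14 = -14 + M + g)
o(W) = 95 + W
21451 - o(T(-9, I(-4, 3))) = 21451 - (95 + (-14 + 3 - 9)) = 21451 - (95 - 20) = 21451 - 1*75 = 21451 - 75 = 21376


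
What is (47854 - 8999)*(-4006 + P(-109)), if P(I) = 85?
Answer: -152350455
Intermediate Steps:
(47854 - 8999)*(-4006 + P(-109)) = (47854 - 8999)*(-4006 + 85) = 38855*(-3921) = -152350455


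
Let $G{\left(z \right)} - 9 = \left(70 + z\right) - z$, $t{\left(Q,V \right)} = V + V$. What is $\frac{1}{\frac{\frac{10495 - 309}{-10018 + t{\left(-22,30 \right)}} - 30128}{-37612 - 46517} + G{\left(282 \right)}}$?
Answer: $\frac{139626097}{11080465798} \approx 0.012601$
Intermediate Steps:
$t{\left(Q,V \right)} = 2 V$
$G{\left(z \right)} = 79$ ($G{\left(z \right)} = 9 + \left(\left(70 + z\right) - z\right) = 9 + 70 = 79$)
$\frac{1}{\frac{\frac{10495 - 309}{-10018 + t{\left(-22,30 \right)}} - 30128}{-37612 - 46517} + G{\left(282 \right)}} = \frac{1}{\frac{\frac{10495 - 309}{-10018 + 2 \cdot 30} - 30128}{-37612 - 46517} + 79} = \frac{1}{\frac{\frac{10186}{-10018 + 60} - 30128}{-84129} + 79} = \frac{1}{\left(\frac{10186}{-9958} - 30128\right) \left(- \frac{1}{84129}\right) + 79} = \frac{1}{\left(10186 \left(- \frac{1}{9958}\right) - 30128\right) \left(- \frac{1}{84129}\right) + 79} = \frac{1}{\left(- \frac{5093}{4979} - 30128\right) \left(- \frac{1}{84129}\right) + 79} = \frac{1}{\left(- \frac{150012405}{4979}\right) \left(- \frac{1}{84129}\right) + 79} = \frac{1}{\frac{50004135}{139626097} + 79} = \frac{1}{\frac{11080465798}{139626097}} = \frac{139626097}{11080465798}$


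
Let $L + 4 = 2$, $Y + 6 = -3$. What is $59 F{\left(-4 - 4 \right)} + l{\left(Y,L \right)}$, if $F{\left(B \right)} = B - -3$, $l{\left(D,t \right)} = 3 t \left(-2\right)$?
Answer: $-283$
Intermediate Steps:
$Y = -9$ ($Y = -6 - 3 = -9$)
$L = -2$ ($L = -4 + 2 = -2$)
$l{\left(D,t \right)} = - 6 t$
$F{\left(B \right)} = 3 + B$ ($F{\left(B \right)} = B + 3 = 3 + B$)
$59 F{\left(-4 - 4 \right)} + l{\left(Y,L \right)} = 59 \left(3 - 8\right) - -12 = 59 \left(3 - 8\right) + 12 = 59 \left(-5\right) + 12 = -295 + 12 = -283$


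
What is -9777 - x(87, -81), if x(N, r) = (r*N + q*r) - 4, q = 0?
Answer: -2726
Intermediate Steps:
x(N, r) = -4 + N*r (x(N, r) = (r*N + 0*r) - 4 = (N*r + 0) - 4 = N*r - 4 = -4 + N*r)
-9777 - x(87, -81) = -9777 - (-4 + 87*(-81)) = -9777 - (-4 - 7047) = -9777 - 1*(-7051) = -9777 + 7051 = -2726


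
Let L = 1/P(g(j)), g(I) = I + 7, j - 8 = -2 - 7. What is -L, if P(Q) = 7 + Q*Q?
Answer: -1/43 ≈ -0.023256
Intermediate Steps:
j = -1 (j = 8 + (-2 - 7) = 8 - 9 = -1)
g(I) = 7 + I
P(Q) = 7 + Q**2
L = 1/43 (L = 1/(7 + (7 - 1)**2) = 1/(7 + 6**2) = 1/(7 + 36) = 1/43 ≈ 0.023256)
-L = -1*1/43 = -1/43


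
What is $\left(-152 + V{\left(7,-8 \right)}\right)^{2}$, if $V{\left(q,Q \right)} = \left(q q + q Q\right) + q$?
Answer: $23104$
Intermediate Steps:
$V{\left(q,Q \right)} = q + q^{2} + Q q$ ($V{\left(q,Q \right)} = \left(q^{2} + Q q\right) + q = q + q^{2} + Q q$)
$\left(-152 + V{\left(7,-8 \right)}\right)^{2} = \left(-152 + 7 \left(1 - 8 + 7\right)\right)^{2} = \left(-152 + 7 \cdot 0\right)^{2} = \left(-152 + 0\right)^{2} = \left(-152\right)^{2} = 23104$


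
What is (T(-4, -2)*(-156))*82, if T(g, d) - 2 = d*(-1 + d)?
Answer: -102336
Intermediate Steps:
T(g, d) = 2 + d*(-1 + d)
(T(-4, -2)*(-156))*82 = ((2 + (-2)**2 - 1*(-2))*(-156))*82 = ((2 + 4 + 2)*(-156))*82 = (8*(-156))*82 = -1248*82 = -102336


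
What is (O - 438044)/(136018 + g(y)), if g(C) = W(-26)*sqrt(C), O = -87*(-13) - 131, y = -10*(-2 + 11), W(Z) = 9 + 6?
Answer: -29722925396/9250458287 + 9833490*I*sqrt(10)/9250458287 ≈ -3.2131 + 0.0033616*I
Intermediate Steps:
W(Z) = 15
y = -90 (y = -10*9 = -90)
O = 1000 (O = 1131 - 131 = 1000)
g(C) = 15*sqrt(C)
(O - 438044)/(136018 + g(y)) = (1000 - 438044)/(136018 + 15*sqrt(-90)) = -437044/(136018 + 15*(3*I*sqrt(10))) = -437044/(136018 + 45*I*sqrt(10))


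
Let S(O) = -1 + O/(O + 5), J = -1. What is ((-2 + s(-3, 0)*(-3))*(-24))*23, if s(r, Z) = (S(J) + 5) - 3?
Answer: 2346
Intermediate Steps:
S(O) = -1 + O/(5 + O)
s(r, Z) = 3/4 (s(r, Z) = (-5/(5 - 1) + 5) - 3 = (-5/4 + 5) - 3 = 15/4 - 3 = 3/4)
((-2 + s(-3, 0)*(-3))*(-24))*23 = ((-2 + (3/4)*(-3))*(-24))*23 = ((-2 - 9/4)*(-24))*23 = -17/4*(-24)*23 = 102*23 = 2346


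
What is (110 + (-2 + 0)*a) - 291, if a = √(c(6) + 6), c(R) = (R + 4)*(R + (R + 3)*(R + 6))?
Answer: -181 - 2*√1146 ≈ -248.71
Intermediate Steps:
c(R) = (4 + R)*(R + (3 + R)*(6 + R))
a = √1146 (a = √((72 + 6³ + 14*6² + 58*6) + 6) = √((72 + 216 + 14*36 + 348) + 6) = √((72 + 216 + 504 + 348) + 6) = √(1140 + 6) = √1146 ≈ 33.853)
(110 + (-2 + 0)*a) - 291 = (110 + (-2 + 0)*√1146) - 291 = (110 - 2*√1146) - 291 = -181 - 2*√1146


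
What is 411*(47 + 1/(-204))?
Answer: 1313419/68 ≈ 19315.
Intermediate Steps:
411*(47 + 1/(-204)) = 411*(47 - 1/204) = 411*(9587/204) = 1313419/68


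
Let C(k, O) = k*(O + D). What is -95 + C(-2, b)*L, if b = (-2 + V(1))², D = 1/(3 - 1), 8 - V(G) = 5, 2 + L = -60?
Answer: 91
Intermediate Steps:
L = -62 (L = -2 - 60 = -62)
V(G) = 3 (V(G) = 8 - 1*5 = 8 - 5 = 3)
D = ½ (D = 1/2 = ½ ≈ 0.50000)
b = 1 (b = (-2 + 3)² = 1² = 1)
C(k, O) = k*(½ + O) (C(k, O) = k*(O + ½) = k*(½ + O))
-95 + C(-2, b)*L = -95 - 2*(½ + 1)*(-62) = -95 - 2*3/2*(-62) = -95 - 3*(-62) = -95 + 186 = 91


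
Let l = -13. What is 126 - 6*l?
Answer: 204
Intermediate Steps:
126 - 6*l = 126 - 6*(-13) = 126 + 78 = 204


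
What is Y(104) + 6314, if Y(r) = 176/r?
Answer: 82104/13 ≈ 6315.7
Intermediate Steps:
Y(104) + 6314 = 176/104 + 6314 = 176*(1/104) + 6314 = 22/13 + 6314 = 82104/13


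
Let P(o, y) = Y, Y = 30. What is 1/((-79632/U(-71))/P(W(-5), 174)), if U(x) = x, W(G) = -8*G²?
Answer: 355/13272 ≈ 0.026748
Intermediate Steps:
P(o, y) = 30
1/((-79632/U(-71))/P(W(-5), 174)) = 1/(-79632/(-71)/30) = 1/(-79632*(-1/71)*(1/30)) = 1/((79632/71)*(1/30)) = 1/(13272/355) = 355/13272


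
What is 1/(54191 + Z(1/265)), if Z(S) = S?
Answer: 265/14360616 ≈ 1.8453e-5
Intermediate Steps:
1/(54191 + Z(1/265)) = 1/(54191 + 1/265) = 1/(14360616/265) = 265/14360616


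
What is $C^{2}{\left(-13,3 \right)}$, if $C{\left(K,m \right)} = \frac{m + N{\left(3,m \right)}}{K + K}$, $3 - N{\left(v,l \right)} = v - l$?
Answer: $\frac{9}{169} \approx 0.053254$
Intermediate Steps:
$N{\left(v,l \right)} = 3 + l - v$ ($N{\left(v,l \right)} = 3 - \left(v - l\right) = 3 + \left(l - v\right) = 3 + l - v$)
$C{\left(K,m \right)} = \frac{m}{K}$ ($C{\left(K,m \right)} = \frac{m + \left(3 + m - 3\right)}{K + K} = \frac{m + \left(3 + m - 3\right)}{2 K} = \left(m + m\right) \frac{1}{2 K} = 2 m \frac{1}{2 K} = \frac{m}{K}$)
$C^{2}{\left(-13,3 \right)} = \left(\frac{3}{-13}\right)^{2} = \left(3 \left(- \frac{1}{13}\right)\right)^{2} = \left(- \frac{3}{13}\right)^{2} = \frac{9}{169}$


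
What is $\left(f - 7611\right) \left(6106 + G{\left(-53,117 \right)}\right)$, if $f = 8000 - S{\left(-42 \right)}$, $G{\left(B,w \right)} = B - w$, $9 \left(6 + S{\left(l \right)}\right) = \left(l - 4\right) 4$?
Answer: $\frac{22194704}{9} \approx 2.4661 \cdot 10^{6}$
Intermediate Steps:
$S{\left(l \right)} = - \frac{70}{9} + \frac{4 l}{9}$ ($S{\left(l \right)} = -6 + \frac{\left(l - 4\right) 4}{9} = -6 + \frac{\left(-4 + l\right) 4}{9} = -6 + \frac{-16 + 4 l}{9} = -6 + \left(- \frac{16}{9} + \frac{4 l}{9}\right) = - \frac{70}{9} + \frac{4 l}{9}$)
$f = \frac{72238}{9}$ ($f = 8000 - \left(- \frac{70}{9} + \frac{4}{9} \left(-42\right)\right) = 8000 - \left(- \frac{70}{9} - \frac{56}{3}\right) = 8000 - - \frac{238}{9} = 8000 + \frac{238}{9} = \frac{72238}{9} \approx 8026.4$)
$\left(f - 7611\right) \left(6106 + G{\left(-53,117 \right)}\right) = \left(\frac{72238}{9} - 7611\right) \left(6106 - 170\right) = \frac{3739 \left(6106 - 170\right)}{9} = \frac{3739}{9} \cdot 5936 = \frac{22194704}{9}$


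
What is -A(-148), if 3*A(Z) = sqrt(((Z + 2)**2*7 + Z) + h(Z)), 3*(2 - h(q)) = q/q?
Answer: -sqrt(1341591)/9 ≈ -128.70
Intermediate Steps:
h(q) = 5/3 (h(q) = 2 - q/(3*q) = 2 - 1/3*1 = 2 - 1/3 = 5/3)
A(Z) = sqrt(5/3 + Z + 7*(2 + Z)**2)/3 (A(Z) = sqrt(((Z + 2)**2*7 + Z) + 5/3)/3 = sqrt(((2 + Z)**2*7 + Z) + 5/3)/3 = sqrt((7*(2 + Z)**2 + Z) + 5/3)/3 = sqrt((Z + 7*(2 + Z)**2) + 5/3)/3 = sqrt(5/3 + Z + 7*(2 + Z)**2)/3)
-A(-148) = -sqrt(267 + 63*(-148)**2 + 261*(-148))/9 = -sqrt(267 + 63*21904 - 38628)/9 = -sqrt(267 + 1379952 - 38628)/9 = -sqrt(1341591)/9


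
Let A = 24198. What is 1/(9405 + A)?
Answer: 1/33603 ≈ 2.9759e-5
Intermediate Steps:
1/(9405 + A) = 1/(9405 + 24198) = 1/33603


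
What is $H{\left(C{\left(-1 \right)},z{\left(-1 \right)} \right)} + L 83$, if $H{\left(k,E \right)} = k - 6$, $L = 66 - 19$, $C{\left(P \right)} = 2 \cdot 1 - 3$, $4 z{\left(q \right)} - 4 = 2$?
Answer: $3894$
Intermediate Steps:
$z{\left(q \right)} = \frac{3}{2}$ ($z{\left(q \right)} = 1 + \frac{1}{4} \cdot 2 = 1 + \frac{1}{2} = \frac{3}{2}$)
$C{\left(P \right)} = -1$ ($C{\left(P \right)} = 2 - 3 = -1$)
$L = 47$
$H{\left(k,E \right)} = -6 + k$
$H{\left(C{\left(-1 \right)},z{\left(-1 \right)} \right)} + L 83 = \left(-6 - 1\right) + 47 \cdot 83 = -7 + 3901 = 3894$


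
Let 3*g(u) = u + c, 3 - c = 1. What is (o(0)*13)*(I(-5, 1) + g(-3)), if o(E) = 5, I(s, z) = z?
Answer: 130/3 ≈ 43.333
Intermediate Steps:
c = 2 (c = 3 - 1*1 = 3 - 1 = 2)
g(u) = ⅔ + u/3 (g(u) = (u + 2)/3 = (2 + u)/3 = ⅔ + u/3)
(o(0)*13)*(I(-5, 1) + g(-3)) = (5*13)*(1 + (⅔ + (⅓)*(-3))) = 65*(1 + (⅔ - 1)) = 65*(1 - ⅓) = 65*(⅔) = 130/3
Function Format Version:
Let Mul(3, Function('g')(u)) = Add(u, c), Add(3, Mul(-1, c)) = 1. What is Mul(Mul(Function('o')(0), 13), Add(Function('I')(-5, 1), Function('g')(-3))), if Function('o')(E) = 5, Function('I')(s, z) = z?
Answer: Rational(130, 3) ≈ 43.333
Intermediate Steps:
c = 2 (c = Add(3, Mul(-1, 1)) = Add(3, -1) = 2)
Function('g')(u) = Add(Rational(2, 3), Mul(Rational(1, 3), u)) (Function('g')(u) = Mul(Rational(1, 3), Add(u, 2)) = Mul(Rational(1, 3), Add(2, u)) = Add(Rational(2, 3), Mul(Rational(1, 3), u)))
Mul(Mul(Function('o')(0), 13), Add(Function('I')(-5, 1), Function('g')(-3))) = Mul(Mul(5, 13), Add(1, Add(Rational(2, 3), Mul(Rational(1, 3), -3)))) = Mul(65, Add(1, Add(Rational(2, 3), -1))) = Mul(65, Add(1, Rational(-1, 3))) = Mul(65, Rational(2, 3)) = Rational(130, 3)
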